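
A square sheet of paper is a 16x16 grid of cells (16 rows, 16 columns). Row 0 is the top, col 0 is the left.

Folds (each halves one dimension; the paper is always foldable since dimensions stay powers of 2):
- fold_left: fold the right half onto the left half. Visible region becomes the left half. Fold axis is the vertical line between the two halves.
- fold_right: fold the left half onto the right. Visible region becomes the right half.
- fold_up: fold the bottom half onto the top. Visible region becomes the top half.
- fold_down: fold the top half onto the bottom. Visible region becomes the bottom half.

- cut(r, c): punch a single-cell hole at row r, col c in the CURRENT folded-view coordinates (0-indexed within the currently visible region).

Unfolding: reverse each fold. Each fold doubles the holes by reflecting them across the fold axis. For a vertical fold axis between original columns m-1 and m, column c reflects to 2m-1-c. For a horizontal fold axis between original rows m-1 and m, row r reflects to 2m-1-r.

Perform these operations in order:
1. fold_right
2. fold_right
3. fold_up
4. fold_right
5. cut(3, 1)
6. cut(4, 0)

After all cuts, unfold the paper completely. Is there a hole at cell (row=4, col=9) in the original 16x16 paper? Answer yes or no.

Answer: yes

Derivation:
Op 1 fold_right: fold axis v@8; visible region now rows[0,16) x cols[8,16) = 16x8
Op 2 fold_right: fold axis v@12; visible region now rows[0,16) x cols[12,16) = 16x4
Op 3 fold_up: fold axis h@8; visible region now rows[0,8) x cols[12,16) = 8x4
Op 4 fold_right: fold axis v@14; visible region now rows[0,8) x cols[14,16) = 8x2
Op 5 cut(3, 1): punch at orig (3,15); cuts so far [(3, 15)]; region rows[0,8) x cols[14,16) = 8x2
Op 6 cut(4, 0): punch at orig (4,14); cuts so far [(3, 15), (4, 14)]; region rows[0,8) x cols[14,16) = 8x2
Unfold 1 (reflect across v@14): 4 holes -> [(3, 12), (3, 15), (4, 13), (4, 14)]
Unfold 2 (reflect across h@8): 8 holes -> [(3, 12), (3, 15), (4, 13), (4, 14), (11, 13), (11, 14), (12, 12), (12, 15)]
Unfold 3 (reflect across v@12): 16 holes -> [(3, 8), (3, 11), (3, 12), (3, 15), (4, 9), (4, 10), (4, 13), (4, 14), (11, 9), (11, 10), (11, 13), (11, 14), (12, 8), (12, 11), (12, 12), (12, 15)]
Unfold 4 (reflect across v@8): 32 holes -> [(3, 0), (3, 3), (3, 4), (3, 7), (3, 8), (3, 11), (3, 12), (3, 15), (4, 1), (4, 2), (4, 5), (4, 6), (4, 9), (4, 10), (4, 13), (4, 14), (11, 1), (11, 2), (11, 5), (11, 6), (11, 9), (11, 10), (11, 13), (11, 14), (12, 0), (12, 3), (12, 4), (12, 7), (12, 8), (12, 11), (12, 12), (12, 15)]
Holes: [(3, 0), (3, 3), (3, 4), (3, 7), (3, 8), (3, 11), (3, 12), (3, 15), (4, 1), (4, 2), (4, 5), (4, 6), (4, 9), (4, 10), (4, 13), (4, 14), (11, 1), (11, 2), (11, 5), (11, 6), (11, 9), (11, 10), (11, 13), (11, 14), (12, 0), (12, 3), (12, 4), (12, 7), (12, 8), (12, 11), (12, 12), (12, 15)]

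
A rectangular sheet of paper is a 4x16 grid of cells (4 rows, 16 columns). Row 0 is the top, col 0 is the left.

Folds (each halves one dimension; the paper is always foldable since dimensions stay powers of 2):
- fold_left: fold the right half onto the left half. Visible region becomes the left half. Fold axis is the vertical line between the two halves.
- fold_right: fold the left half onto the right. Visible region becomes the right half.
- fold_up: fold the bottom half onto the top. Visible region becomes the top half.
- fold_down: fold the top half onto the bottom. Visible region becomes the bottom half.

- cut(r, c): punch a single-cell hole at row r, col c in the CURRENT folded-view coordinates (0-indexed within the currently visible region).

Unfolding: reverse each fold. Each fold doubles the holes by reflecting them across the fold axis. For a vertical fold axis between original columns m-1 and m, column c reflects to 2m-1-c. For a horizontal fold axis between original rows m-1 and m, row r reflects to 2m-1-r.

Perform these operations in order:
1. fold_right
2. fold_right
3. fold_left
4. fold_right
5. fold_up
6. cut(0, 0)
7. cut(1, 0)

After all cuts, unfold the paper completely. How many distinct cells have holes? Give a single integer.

Answer: 64

Derivation:
Op 1 fold_right: fold axis v@8; visible region now rows[0,4) x cols[8,16) = 4x8
Op 2 fold_right: fold axis v@12; visible region now rows[0,4) x cols[12,16) = 4x4
Op 3 fold_left: fold axis v@14; visible region now rows[0,4) x cols[12,14) = 4x2
Op 4 fold_right: fold axis v@13; visible region now rows[0,4) x cols[13,14) = 4x1
Op 5 fold_up: fold axis h@2; visible region now rows[0,2) x cols[13,14) = 2x1
Op 6 cut(0, 0): punch at orig (0,13); cuts so far [(0, 13)]; region rows[0,2) x cols[13,14) = 2x1
Op 7 cut(1, 0): punch at orig (1,13); cuts so far [(0, 13), (1, 13)]; region rows[0,2) x cols[13,14) = 2x1
Unfold 1 (reflect across h@2): 4 holes -> [(0, 13), (1, 13), (2, 13), (3, 13)]
Unfold 2 (reflect across v@13): 8 holes -> [(0, 12), (0, 13), (1, 12), (1, 13), (2, 12), (2, 13), (3, 12), (3, 13)]
Unfold 3 (reflect across v@14): 16 holes -> [(0, 12), (0, 13), (0, 14), (0, 15), (1, 12), (1, 13), (1, 14), (1, 15), (2, 12), (2, 13), (2, 14), (2, 15), (3, 12), (3, 13), (3, 14), (3, 15)]
Unfold 4 (reflect across v@12): 32 holes -> [(0, 8), (0, 9), (0, 10), (0, 11), (0, 12), (0, 13), (0, 14), (0, 15), (1, 8), (1, 9), (1, 10), (1, 11), (1, 12), (1, 13), (1, 14), (1, 15), (2, 8), (2, 9), (2, 10), (2, 11), (2, 12), (2, 13), (2, 14), (2, 15), (3, 8), (3, 9), (3, 10), (3, 11), (3, 12), (3, 13), (3, 14), (3, 15)]
Unfold 5 (reflect across v@8): 64 holes -> [(0, 0), (0, 1), (0, 2), (0, 3), (0, 4), (0, 5), (0, 6), (0, 7), (0, 8), (0, 9), (0, 10), (0, 11), (0, 12), (0, 13), (0, 14), (0, 15), (1, 0), (1, 1), (1, 2), (1, 3), (1, 4), (1, 5), (1, 6), (1, 7), (1, 8), (1, 9), (1, 10), (1, 11), (1, 12), (1, 13), (1, 14), (1, 15), (2, 0), (2, 1), (2, 2), (2, 3), (2, 4), (2, 5), (2, 6), (2, 7), (2, 8), (2, 9), (2, 10), (2, 11), (2, 12), (2, 13), (2, 14), (2, 15), (3, 0), (3, 1), (3, 2), (3, 3), (3, 4), (3, 5), (3, 6), (3, 7), (3, 8), (3, 9), (3, 10), (3, 11), (3, 12), (3, 13), (3, 14), (3, 15)]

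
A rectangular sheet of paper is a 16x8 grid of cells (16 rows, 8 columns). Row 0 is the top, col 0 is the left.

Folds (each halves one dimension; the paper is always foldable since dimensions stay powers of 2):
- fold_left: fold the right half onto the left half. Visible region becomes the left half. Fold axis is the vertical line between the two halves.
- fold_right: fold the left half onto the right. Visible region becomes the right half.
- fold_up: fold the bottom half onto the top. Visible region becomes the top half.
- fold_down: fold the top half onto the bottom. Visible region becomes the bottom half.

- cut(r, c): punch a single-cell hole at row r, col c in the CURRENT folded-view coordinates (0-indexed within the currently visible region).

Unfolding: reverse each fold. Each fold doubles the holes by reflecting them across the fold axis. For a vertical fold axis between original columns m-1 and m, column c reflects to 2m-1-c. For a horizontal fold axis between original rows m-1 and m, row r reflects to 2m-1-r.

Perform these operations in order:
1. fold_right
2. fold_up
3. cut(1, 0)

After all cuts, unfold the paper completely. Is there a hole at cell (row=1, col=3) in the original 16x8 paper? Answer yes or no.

Op 1 fold_right: fold axis v@4; visible region now rows[0,16) x cols[4,8) = 16x4
Op 2 fold_up: fold axis h@8; visible region now rows[0,8) x cols[4,8) = 8x4
Op 3 cut(1, 0): punch at orig (1,4); cuts so far [(1, 4)]; region rows[0,8) x cols[4,8) = 8x4
Unfold 1 (reflect across h@8): 2 holes -> [(1, 4), (14, 4)]
Unfold 2 (reflect across v@4): 4 holes -> [(1, 3), (1, 4), (14, 3), (14, 4)]
Holes: [(1, 3), (1, 4), (14, 3), (14, 4)]

Answer: yes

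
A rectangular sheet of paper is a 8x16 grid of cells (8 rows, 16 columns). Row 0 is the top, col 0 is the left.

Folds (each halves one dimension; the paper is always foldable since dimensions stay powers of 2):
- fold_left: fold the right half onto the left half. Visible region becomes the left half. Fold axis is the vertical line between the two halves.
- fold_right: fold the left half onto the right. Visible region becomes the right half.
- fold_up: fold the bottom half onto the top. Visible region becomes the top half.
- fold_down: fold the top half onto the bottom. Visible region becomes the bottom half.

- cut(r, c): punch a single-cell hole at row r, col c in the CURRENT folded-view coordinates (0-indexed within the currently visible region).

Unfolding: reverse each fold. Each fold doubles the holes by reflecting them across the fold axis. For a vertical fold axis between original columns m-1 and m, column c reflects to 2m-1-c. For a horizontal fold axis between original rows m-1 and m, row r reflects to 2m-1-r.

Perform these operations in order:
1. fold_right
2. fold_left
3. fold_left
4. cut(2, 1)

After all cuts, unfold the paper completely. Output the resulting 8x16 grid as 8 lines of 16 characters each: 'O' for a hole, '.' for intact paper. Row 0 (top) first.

Op 1 fold_right: fold axis v@8; visible region now rows[0,8) x cols[8,16) = 8x8
Op 2 fold_left: fold axis v@12; visible region now rows[0,8) x cols[8,12) = 8x4
Op 3 fold_left: fold axis v@10; visible region now rows[0,8) x cols[8,10) = 8x2
Op 4 cut(2, 1): punch at orig (2,9); cuts so far [(2, 9)]; region rows[0,8) x cols[8,10) = 8x2
Unfold 1 (reflect across v@10): 2 holes -> [(2, 9), (2, 10)]
Unfold 2 (reflect across v@12): 4 holes -> [(2, 9), (2, 10), (2, 13), (2, 14)]
Unfold 3 (reflect across v@8): 8 holes -> [(2, 1), (2, 2), (2, 5), (2, 6), (2, 9), (2, 10), (2, 13), (2, 14)]

Answer: ................
................
.OO..OO..OO..OO.
................
................
................
................
................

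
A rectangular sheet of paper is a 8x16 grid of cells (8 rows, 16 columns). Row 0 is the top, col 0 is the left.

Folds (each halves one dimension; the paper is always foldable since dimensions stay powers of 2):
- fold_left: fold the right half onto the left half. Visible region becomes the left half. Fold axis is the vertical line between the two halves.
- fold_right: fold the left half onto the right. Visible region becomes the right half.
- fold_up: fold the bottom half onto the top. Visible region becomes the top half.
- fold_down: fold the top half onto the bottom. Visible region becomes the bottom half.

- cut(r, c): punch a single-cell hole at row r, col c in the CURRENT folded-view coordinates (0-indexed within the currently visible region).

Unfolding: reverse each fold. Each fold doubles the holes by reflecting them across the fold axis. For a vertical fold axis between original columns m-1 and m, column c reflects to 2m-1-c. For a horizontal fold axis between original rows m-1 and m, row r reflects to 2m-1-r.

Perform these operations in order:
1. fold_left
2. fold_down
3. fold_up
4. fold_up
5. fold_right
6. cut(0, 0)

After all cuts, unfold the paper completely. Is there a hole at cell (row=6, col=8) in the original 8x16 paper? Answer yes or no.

Op 1 fold_left: fold axis v@8; visible region now rows[0,8) x cols[0,8) = 8x8
Op 2 fold_down: fold axis h@4; visible region now rows[4,8) x cols[0,8) = 4x8
Op 3 fold_up: fold axis h@6; visible region now rows[4,6) x cols[0,8) = 2x8
Op 4 fold_up: fold axis h@5; visible region now rows[4,5) x cols[0,8) = 1x8
Op 5 fold_right: fold axis v@4; visible region now rows[4,5) x cols[4,8) = 1x4
Op 6 cut(0, 0): punch at orig (4,4); cuts so far [(4, 4)]; region rows[4,5) x cols[4,8) = 1x4
Unfold 1 (reflect across v@4): 2 holes -> [(4, 3), (4, 4)]
Unfold 2 (reflect across h@5): 4 holes -> [(4, 3), (4, 4), (5, 3), (5, 4)]
Unfold 3 (reflect across h@6): 8 holes -> [(4, 3), (4, 4), (5, 3), (5, 4), (6, 3), (6, 4), (7, 3), (7, 4)]
Unfold 4 (reflect across h@4): 16 holes -> [(0, 3), (0, 4), (1, 3), (1, 4), (2, 3), (2, 4), (3, 3), (3, 4), (4, 3), (4, 4), (5, 3), (5, 4), (6, 3), (6, 4), (7, 3), (7, 4)]
Unfold 5 (reflect across v@8): 32 holes -> [(0, 3), (0, 4), (0, 11), (0, 12), (1, 3), (1, 4), (1, 11), (1, 12), (2, 3), (2, 4), (2, 11), (2, 12), (3, 3), (3, 4), (3, 11), (3, 12), (4, 3), (4, 4), (4, 11), (4, 12), (5, 3), (5, 4), (5, 11), (5, 12), (6, 3), (6, 4), (6, 11), (6, 12), (7, 3), (7, 4), (7, 11), (7, 12)]
Holes: [(0, 3), (0, 4), (0, 11), (0, 12), (1, 3), (1, 4), (1, 11), (1, 12), (2, 3), (2, 4), (2, 11), (2, 12), (3, 3), (3, 4), (3, 11), (3, 12), (4, 3), (4, 4), (4, 11), (4, 12), (5, 3), (5, 4), (5, 11), (5, 12), (6, 3), (6, 4), (6, 11), (6, 12), (7, 3), (7, 4), (7, 11), (7, 12)]

Answer: no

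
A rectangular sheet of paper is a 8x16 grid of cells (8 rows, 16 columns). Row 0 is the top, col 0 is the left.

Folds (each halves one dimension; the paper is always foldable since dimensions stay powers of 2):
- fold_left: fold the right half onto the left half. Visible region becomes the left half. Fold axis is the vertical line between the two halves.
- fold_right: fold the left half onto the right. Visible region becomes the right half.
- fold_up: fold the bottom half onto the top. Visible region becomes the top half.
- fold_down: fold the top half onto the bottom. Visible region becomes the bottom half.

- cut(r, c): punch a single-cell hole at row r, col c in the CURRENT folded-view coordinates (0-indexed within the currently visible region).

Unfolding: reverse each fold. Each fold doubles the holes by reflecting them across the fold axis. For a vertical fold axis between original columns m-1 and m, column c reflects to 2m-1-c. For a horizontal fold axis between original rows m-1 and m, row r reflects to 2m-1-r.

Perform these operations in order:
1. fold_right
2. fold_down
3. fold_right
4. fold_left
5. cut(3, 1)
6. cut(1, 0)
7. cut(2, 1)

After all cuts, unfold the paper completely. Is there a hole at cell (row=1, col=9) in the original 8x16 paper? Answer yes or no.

Op 1 fold_right: fold axis v@8; visible region now rows[0,8) x cols[8,16) = 8x8
Op 2 fold_down: fold axis h@4; visible region now rows[4,8) x cols[8,16) = 4x8
Op 3 fold_right: fold axis v@12; visible region now rows[4,8) x cols[12,16) = 4x4
Op 4 fold_left: fold axis v@14; visible region now rows[4,8) x cols[12,14) = 4x2
Op 5 cut(3, 1): punch at orig (7,13); cuts so far [(7, 13)]; region rows[4,8) x cols[12,14) = 4x2
Op 6 cut(1, 0): punch at orig (5,12); cuts so far [(5, 12), (7, 13)]; region rows[4,8) x cols[12,14) = 4x2
Op 7 cut(2, 1): punch at orig (6,13); cuts so far [(5, 12), (6, 13), (7, 13)]; region rows[4,8) x cols[12,14) = 4x2
Unfold 1 (reflect across v@14): 6 holes -> [(5, 12), (5, 15), (6, 13), (6, 14), (7, 13), (7, 14)]
Unfold 2 (reflect across v@12): 12 holes -> [(5, 8), (5, 11), (5, 12), (5, 15), (6, 9), (6, 10), (6, 13), (6, 14), (7, 9), (7, 10), (7, 13), (7, 14)]
Unfold 3 (reflect across h@4): 24 holes -> [(0, 9), (0, 10), (0, 13), (0, 14), (1, 9), (1, 10), (1, 13), (1, 14), (2, 8), (2, 11), (2, 12), (2, 15), (5, 8), (5, 11), (5, 12), (5, 15), (6, 9), (6, 10), (6, 13), (6, 14), (7, 9), (7, 10), (7, 13), (7, 14)]
Unfold 4 (reflect across v@8): 48 holes -> [(0, 1), (0, 2), (0, 5), (0, 6), (0, 9), (0, 10), (0, 13), (0, 14), (1, 1), (1, 2), (1, 5), (1, 6), (1, 9), (1, 10), (1, 13), (1, 14), (2, 0), (2, 3), (2, 4), (2, 7), (2, 8), (2, 11), (2, 12), (2, 15), (5, 0), (5, 3), (5, 4), (5, 7), (5, 8), (5, 11), (5, 12), (5, 15), (6, 1), (6, 2), (6, 5), (6, 6), (6, 9), (6, 10), (6, 13), (6, 14), (7, 1), (7, 2), (7, 5), (7, 6), (7, 9), (7, 10), (7, 13), (7, 14)]
Holes: [(0, 1), (0, 2), (0, 5), (0, 6), (0, 9), (0, 10), (0, 13), (0, 14), (1, 1), (1, 2), (1, 5), (1, 6), (1, 9), (1, 10), (1, 13), (1, 14), (2, 0), (2, 3), (2, 4), (2, 7), (2, 8), (2, 11), (2, 12), (2, 15), (5, 0), (5, 3), (5, 4), (5, 7), (5, 8), (5, 11), (5, 12), (5, 15), (6, 1), (6, 2), (6, 5), (6, 6), (6, 9), (6, 10), (6, 13), (6, 14), (7, 1), (7, 2), (7, 5), (7, 6), (7, 9), (7, 10), (7, 13), (7, 14)]

Answer: yes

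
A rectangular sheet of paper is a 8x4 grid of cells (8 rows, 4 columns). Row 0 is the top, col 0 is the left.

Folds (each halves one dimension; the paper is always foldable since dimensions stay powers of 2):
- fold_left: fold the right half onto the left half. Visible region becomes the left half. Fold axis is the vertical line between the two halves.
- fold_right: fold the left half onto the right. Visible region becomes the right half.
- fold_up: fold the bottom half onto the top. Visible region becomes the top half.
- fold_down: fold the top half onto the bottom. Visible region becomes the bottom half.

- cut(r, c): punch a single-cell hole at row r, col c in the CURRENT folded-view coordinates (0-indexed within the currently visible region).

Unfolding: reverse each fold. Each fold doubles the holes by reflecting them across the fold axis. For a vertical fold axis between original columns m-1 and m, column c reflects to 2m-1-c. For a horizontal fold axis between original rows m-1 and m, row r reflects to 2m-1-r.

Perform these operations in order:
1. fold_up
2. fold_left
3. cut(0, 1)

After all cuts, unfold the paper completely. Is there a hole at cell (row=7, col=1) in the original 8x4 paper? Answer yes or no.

Op 1 fold_up: fold axis h@4; visible region now rows[0,4) x cols[0,4) = 4x4
Op 2 fold_left: fold axis v@2; visible region now rows[0,4) x cols[0,2) = 4x2
Op 3 cut(0, 1): punch at orig (0,1); cuts so far [(0, 1)]; region rows[0,4) x cols[0,2) = 4x2
Unfold 1 (reflect across v@2): 2 holes -> [(0, 1), (0, 2)]
Unfold 2 (reflect across h@4): 4 holes -> [(0, 1), (0, 2), (7, 1), (7, 2)]
Holes: [(0, 1), (0, 2), (7, 1), (7, 2)]

Answer: yes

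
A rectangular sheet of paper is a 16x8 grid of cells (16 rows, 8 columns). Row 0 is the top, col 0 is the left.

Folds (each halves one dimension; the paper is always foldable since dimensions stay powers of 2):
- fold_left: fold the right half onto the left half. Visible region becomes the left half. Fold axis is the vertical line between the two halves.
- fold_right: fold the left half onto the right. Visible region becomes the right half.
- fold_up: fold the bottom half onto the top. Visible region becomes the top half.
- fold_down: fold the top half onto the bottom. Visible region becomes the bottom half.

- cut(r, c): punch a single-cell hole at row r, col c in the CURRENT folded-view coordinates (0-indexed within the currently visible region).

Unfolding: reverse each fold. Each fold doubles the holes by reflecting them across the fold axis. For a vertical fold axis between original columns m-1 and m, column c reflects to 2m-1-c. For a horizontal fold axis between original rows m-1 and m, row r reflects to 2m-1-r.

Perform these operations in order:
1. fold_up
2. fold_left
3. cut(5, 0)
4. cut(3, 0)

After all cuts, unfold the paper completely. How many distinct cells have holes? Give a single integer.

Answer: 8

Derivation:
Op 1 fold_up: fold axis h@8; visible region now rows[0,8) x cols[0,8) = 8x8
Op 2 fold_left: fold axis v@4; visible region now rows[0,8) x cols[0,4) = 8x4
Op 3 cut(5, 0): punch at orig (5,0); cuts so far [(5, 0)]; region rows[0,8) x cols[0,4) = 8x4
Op 4 cut(3, 0): punch at orig (3,0); cuts so far [(3, 0), (5, 0)]; region rows[0,8) x cols[0,4) = 8x4
Unfold 1 (reflect across v@4): 4 holes -> [(3, 0), (3, 7), (5, 0), (5, 7)]
Unfold 2 (reflect across h@8): 8 holes -> [(3, 0), (3, 7), (5, 0), (5, 7), (10, 0), (10, 7), (12, 0), (12, 7)]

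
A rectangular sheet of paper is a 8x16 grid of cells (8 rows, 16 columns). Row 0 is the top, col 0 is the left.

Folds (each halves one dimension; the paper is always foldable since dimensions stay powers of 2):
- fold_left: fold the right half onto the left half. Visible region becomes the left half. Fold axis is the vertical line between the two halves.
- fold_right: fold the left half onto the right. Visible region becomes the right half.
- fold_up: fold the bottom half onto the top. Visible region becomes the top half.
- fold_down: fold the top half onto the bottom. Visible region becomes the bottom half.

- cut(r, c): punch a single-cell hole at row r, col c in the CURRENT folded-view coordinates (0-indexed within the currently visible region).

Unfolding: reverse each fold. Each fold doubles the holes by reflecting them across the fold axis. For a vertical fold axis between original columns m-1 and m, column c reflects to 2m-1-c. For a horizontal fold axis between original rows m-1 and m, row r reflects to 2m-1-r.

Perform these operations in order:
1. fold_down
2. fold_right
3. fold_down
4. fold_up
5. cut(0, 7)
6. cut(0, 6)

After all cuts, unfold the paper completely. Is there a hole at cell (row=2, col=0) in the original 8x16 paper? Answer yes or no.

Answer: yes

Derivation:
Op 1 fold_down: fold axis h@4; visible region now rows[4,8) x cols[0,16) = 4x16
Op 2 fold_right: fold axis v@8; visible region now rows[4,8) x cols[8,16) = 4x8
Op 3 fold_down: fold axis h@6; visible region now rows[6,8) x cols[8,16) = 2x8
Op 4 fold_up: fold axis h@7; visible region now rows[6,7) x cols[8,16) = 1x8
Op 5 cut(0, 7): punch at orig (6,15); cuts so far [(6, 15)]; region rows[6,7) x cols[8,16) = 1x8
Op 6 cut(0, 6): punch at orig (6,14); cuts so far [(6, 14), (6, 15)]; region rows[6,7) x cols[8,16) = 1x8
Unfold 1 (reflect across h@7): 4 holes -> [(6, 14), (6, 15), (7, 14), (7, 15)]
Unfold 2 (reflect across h@6): 8 holes -> [(4, 14), (4, 15), (5, 14), (5, 15), (6, 14), (6, 15), (7, 14), (7, 15)]
Unfold 3 (reflect across v@8): 16 holes -> [(4, 0), (4, 1), (4, 14), (4, 15), (5, 0), (5, 1), (5, 14), (5, 15), (6, 0), (6, 1), (6, 14), (6, 15), (7, 0), (7, 1), (7, 14), (7, 15)]
Unfold 4 (reflect across h@4): 32 holes -> [(0, 0), (0, 1), (0, 14), (0, 15), (1, 0), (1, 1), (1, 14), (1, 15), (2, 0), (2, 1), (2, 14), (2, 15), (3, 0), (3, 1), (3, 14), (3, 15), (4, 0), (4, 1), (4, 14), (4, 15), (5, 0), (5, 1), (5, 14), (5, 15), (6, 0), (6, 1), (6, 14), (6, 15), (7, 0), (7, 1), (7, 14), (7, 15)]
Holes: [(0, 0), (0, 1), (0, 14), (0, 15), (1, 0), (1, 1), (1, 14), (1, 15), (2, 0), (2, 1), (2, 14), (2, 15), (3, 0), (3, 1), (3, 14), (3, 15), (4, 0), (4, 1), (4, 14), (4, 15), (5, 0), (5, 1), (5, 14), (5, 15), (6, 0), (6, 1), (6, 14), (6, 15), (7, 0), (7, 1), (7, 14), (7, 15)]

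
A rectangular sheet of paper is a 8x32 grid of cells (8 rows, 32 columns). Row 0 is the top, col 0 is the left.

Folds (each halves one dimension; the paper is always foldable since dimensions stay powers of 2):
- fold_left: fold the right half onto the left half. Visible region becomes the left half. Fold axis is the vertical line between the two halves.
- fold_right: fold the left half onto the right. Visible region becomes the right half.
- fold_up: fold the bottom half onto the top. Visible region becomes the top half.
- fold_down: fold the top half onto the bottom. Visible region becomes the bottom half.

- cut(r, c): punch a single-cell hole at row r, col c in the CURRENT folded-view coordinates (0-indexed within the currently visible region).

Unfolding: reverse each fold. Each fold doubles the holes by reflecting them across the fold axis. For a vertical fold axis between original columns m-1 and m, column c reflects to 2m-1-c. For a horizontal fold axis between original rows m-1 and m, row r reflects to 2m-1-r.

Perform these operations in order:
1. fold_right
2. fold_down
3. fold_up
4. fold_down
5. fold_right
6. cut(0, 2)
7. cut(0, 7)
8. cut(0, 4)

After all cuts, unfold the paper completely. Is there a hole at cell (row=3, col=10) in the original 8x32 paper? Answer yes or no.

Answer: yes

Derivation:
Op 1 fold_right: fold axis v@16; visible region now rows[0,8) x cols[16,32) = 8x16
Op 2 fold_down: fold axis h@4; visible region now rows[4,8) x cols[16,32) = 4x16
Op 3 fold_up: fold axis h@6; visible region now rows[4,6) x cols[16,32) = 2x16
Op 4 fold_down: fold axis h@5; visible region now rows[5,6) x cols[16,32) = 1x16
Op 5 fold_right: fold axis v@24; visible region now rows[5,6) x cols[24,32) = 1x8
Op 6 cut(0, 2): punch at orig (5,26); cuts so far [(5, 26)]; region rows[5,6) x cols[24,32) = 1x8
Op 7 cut(0, 7): punch at orig (5,31); cuts so far [(5, 26), (5, 31)]; region rows[5,6) x cols[24,32) = 1x8
Op 8 cut(0, 4): punch at orig (5,28); cuts so far [(5, 26), (5, 28), (5, 31)]; region rows[5,6) x cols[24,32) = 1x8
Unfold 1 (reflect across v@24): 6 holes -> [(5, 16), (5, 19), (5, 21), (5, 26), (5, 28), (5, 31)]
Unfold 2 (reflect across h@5): 12 holes -> [(4, 16), (4, 19), (4, 21), (4, 26), (4, 28), (4, 31), (5, 16), (5, 19), (5, 21), (5, 26), (5, 28), (5, 31)]
Unfold 3 (reflect across h@6): 24 holes -> [(4, 16), (4, 19), (4, 21), (4, 26), (4, 28), (4, 31), (5, 16), (5, 19), (5, 21), (5, 26), (5, 28), (5, 31), (6, 16), (6, 19), (6, 21), (6, 26), (6, 28), (6, 31), (7, 16), (7, 19), (7, 21), (7, 26), (7, 28), (7, 31)]
Unfold 4 (reflect across h@4): 48 holes -> [(0, 16), (0, 19), (0, 21), (0, 26), (0, 28), (0, 31), (1, 16), (1, 19), (1, 21), (1, 26), (1, 28), (1, 31), (2, 16), (2, 19), (2, 21), (2, 26), (2, 28), (2, 31), (3, 16), (3, 19), (3, 21), (3, 26), (3, 28), (3, 31), (4, 16), (4, 19), (4, 21), (4, 26), (4, 28), (4, 31), (5, 16), (5, 19), (5, 21), (5, 26), (5, 28), (5, 31), (6, 16), (6, 19), (6, 21), (6, 26), (6, 28), (6, 31), (7, 16), (7, 19), (7, 21), (7, 26), (7, 28), (7, 31)]
Unfold 5 (reflect across v@16): 96 holes -> [(0, 0), (0, 3), (0, 5), (0, 10), (0, 12), (0, 15), (0, 16), (0, 19), (0, 21), (0, 26), (0, 28), (0, 31), (1, 0), (1, 3), (1, 5), (1, 10), (1, 12), (1, 15), (1, 16), (1, 19), (1, 21), (1, 26), (1, 28), (1, 31), (2, 0), (2, 3), (2, 5), (2, 10), (2, 12), (2, 15), (2, 16), (2, 19), (2, 21), (2, 26), (2, 28), (2, 31), (3, 0), (3, 3), (3, 5), (3, 10), (3, 12), (3, 15), (3, 16), (3, 19), (3, 21), (3, 26), (3, 28), (3, 31), (4, 0), (4, 3), (4, 5), (4, 10), (4, 12), (4, 15), (4, 16), (4, 19), (4, 21), (4, 26), (4, 28), (4, 31), (5, 0), (5, 3), (5, 5), (5, 10), (5, 12), (5, 15), (5, 16), (5, 19), (5, 21), (5, 26), (5, 28), (5, 31), (6, 0), (6, 3), (6, 5), (6, 10), (6, 12), (6, 15), (6, 16), (6, 19), (6, 21), (6, 26), (6, 28), (6, 31), (7, 0), (7, 3), (7, 5), (7, 10), (7, 12), (7, 15), (7, 16), (7, 19), (7, 21), (7, 26), (7, 28), (7, 31)]
Holes: [(0, 0), (0, 3), (0, 5), (0, 10), (0, 12), (0, 15), (0, 16), (0, 19), (0, 21), (0, 26), (0, 28), (0, 31), (1, 0), (1, 3), (1, 5), (1, 10), (1, 12), (1, 15), (1, 16), (1, 19), (1, 21), (1, 26), (1, 28), (1, 31), (2, 0), (2, 3), (2, 5), (2, 10), (2, 12), (2, 15), (2, 16), (2, 19), (2, 21), (2, 26), (2, 28), (2, 31), (3, 0), (3, 3), (3, 5), (3, 10), (3, 12), (3, 15), (3, 16), (3, 19), (3, 21), (3, 26), (3, 28), (3, 31), (4, 0), (4, 3), (4, 5), (4, 10), (4, 12), (4, 15), (4, 16), (4, 19), (4, 21), (4, 26), (4, 28), (4, 31), (5, 0), (5, 3), (5, 5), (5, 10), (5, 12), (5, 15), (5, 16), (5, 19), (5, 21), (5, 26), (5, 28), (5, 31), (6, 0), (6, 3), (6, 5), (6, 10), (6, 12), (6, 15), (6, 16), (6, 19), (6, 21), (6, 26), (6, 28), (6, 31), (7, 0), (7, 3), (7, 5), (7, 10), (7, 12), (7, 15), (7, 16), (7, 19), (7, 21), (7, 26), (7, 28), (7, 31)]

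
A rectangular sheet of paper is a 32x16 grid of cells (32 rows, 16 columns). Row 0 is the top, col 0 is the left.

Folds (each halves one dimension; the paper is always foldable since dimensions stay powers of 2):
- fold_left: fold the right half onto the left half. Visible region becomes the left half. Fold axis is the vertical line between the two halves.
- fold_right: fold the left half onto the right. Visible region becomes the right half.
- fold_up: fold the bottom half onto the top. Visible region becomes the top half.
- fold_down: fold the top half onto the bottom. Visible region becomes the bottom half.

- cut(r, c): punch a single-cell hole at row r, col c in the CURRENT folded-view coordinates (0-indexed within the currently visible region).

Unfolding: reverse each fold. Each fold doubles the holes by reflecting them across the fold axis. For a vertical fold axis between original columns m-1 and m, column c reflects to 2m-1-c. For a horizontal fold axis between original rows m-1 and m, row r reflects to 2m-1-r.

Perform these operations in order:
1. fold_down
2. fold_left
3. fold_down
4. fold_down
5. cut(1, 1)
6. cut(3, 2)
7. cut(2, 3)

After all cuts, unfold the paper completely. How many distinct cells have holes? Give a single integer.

Op 1 fold_down: fold axis h@16; visible region now rows[16,32) x cols[0,16) = 16x16
Op 2 fold_left: fold axis v@8; visible region now rows[16,32) x cols[0,8) = 16x8
Op 3 fold_down: fold axis h@24; visible region now rows[24,32) x cols[0,8) = 8x8
Op 4 fold_down: fold axis h@28; visible region now rows[28,32) x cols[0,8) = 4x8
Op 5 cut(1, 1): punch at orig (29,1); cuts so far [(29, 1)]; region rows[28,32) x cols[0,8) = 4x8
Op 6 cut(3, 2): punch at orig (31,2); cuts so far [(29, 1), (31, 2)]; region rows[28,32) x cols[0,8) = 4x8
Op 7 cut(2, 3): punch at orig (30,3); cuts so far [(29, 1), (30, 3), (31, 2)]; region rows[28,32) x cols[0,8) = 4x8
Unfold 1 (reflect across h@28): 6 holes -> [(24, 2), (25, 3), (26, 1), (29, 1), (30, 3), (31, 2)]
Unfold 2 (reflect across h@24): 12 holes -> [(16, 2), (17, 3), (18, 1), (21, 1), (22, 3), (23, 2), (24, 2), (25, 3), (26, 1), (29, 1), (30, 3), (31, 2)]
Unfold 3 (reflect across v@8): 24 holes -> [(16, 2), (16, 13), (17, 3), (17, 12), (18, 1), (18, 14), (21, 1), (21, 14), (22, 3), (22, 12), (23, 2), (23, 13), (24, 2), (24, 13), (25, 3), (25, 12), (26, 1), (26, 14), (29, 1), (29, 14), (30, 3), (30, 12), (31, 2), (31, 13)]
Unfold 4 (reflect across h@16): 48 holes -> [(0, 2), (0, 13), (1, 3), (1, 12), (2, 1), (2, 14), (5, 1), (5, 14), (6, 3), (6, 12), (7, 2), (7, 13), (8, 2), (8, 13), (9, 3), (9, 12), (10, 1), (10, 14), (13, 1), (13, 14), (14, 3), (14, 12), (15, 2), (15, 13), (16, 2), (16, 13), (17, 3), (17, 12), (18, 1), (18, 14), (21, 1), (21, 14), (22, 3), (22, 12), (23, 2), (23, 13), (24, 2), (24, 13), (25, 3), (25, 12), (26, 1), (26, 14), (29, 1), (29, 14), (30, 3), (30, 12), (31, 2), (31, 13)]

Answer: 48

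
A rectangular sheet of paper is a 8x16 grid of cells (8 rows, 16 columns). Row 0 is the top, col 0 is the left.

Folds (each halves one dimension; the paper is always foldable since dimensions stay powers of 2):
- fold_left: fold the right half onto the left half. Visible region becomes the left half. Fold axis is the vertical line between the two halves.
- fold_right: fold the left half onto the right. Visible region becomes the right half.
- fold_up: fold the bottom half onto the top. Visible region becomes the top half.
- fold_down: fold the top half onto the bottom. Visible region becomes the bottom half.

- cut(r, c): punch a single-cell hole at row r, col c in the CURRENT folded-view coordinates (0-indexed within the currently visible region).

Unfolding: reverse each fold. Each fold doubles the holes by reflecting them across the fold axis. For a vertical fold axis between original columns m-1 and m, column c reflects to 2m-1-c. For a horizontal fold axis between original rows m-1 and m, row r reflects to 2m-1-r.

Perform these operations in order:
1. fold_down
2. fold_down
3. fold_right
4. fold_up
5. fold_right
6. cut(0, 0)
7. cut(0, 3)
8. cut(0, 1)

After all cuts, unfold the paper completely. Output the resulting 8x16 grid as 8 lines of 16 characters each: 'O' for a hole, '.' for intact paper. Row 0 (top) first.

Answer: O.OOOO.OO.OOOO.O
O.OOOO.OO.OOOO.O
O.OOOO.OO.OOOO.O
O.OOOO.OO.OOOO.O
O.OOOO.OO.OOOO.O
O.OOOO.OO.OOOO.O
O.OOOO.OO.OOOO.O
O.OOOO.OO.OOOO.O

Derivation:
Op 1 fold_down: fold axis h@4; visible region now rows[4,8) x cols[0,16) = 4x16
Op 2 fold_down: fold axis h@6; visible region now rows[6,8) x cols[0,16) = 2x16
Op 3 fold_right: fold axis v@8; visible region now rows[6,8) x cols[8,16) = 2x8
Op 4 fold_up: fold axis h@7; visible region now rows[6,7) x cols[8,16) = 1x8
Op 5 fold_right: fold axis v@12; visible region now rows[6,7) x cols[12,16) = 1x4
Op 6 cut(0, 0): punch at orig (6,12); cuts so far [(6, 12)]; region rows[6,7) x cols[12,16) = 1x4
Op 7 cut(0, 3): punch at orig (6,15); cuts so far [(6, 12), (6, 15)]; region rows[6,7) x cols[12,16) = 1x4
Op 8 cut(0, 1): punch at orig (6,13); cuts so far [(6, 12), (6, 13), (6, 15)]; region rows[6,7) x cols[12,16) = 1x4
Unfold 1 (reflect across v@12): 6 holes -> [(6, 8), (6, 10), (6, 11), (6, 12), (6, 13), (6, 15)]
Unfold 2 (reflect across h@7): 12 holes -> [(6, 8), (6, 10), (6, 11), (6, 12), (6, 13), (6, 15), (7, 8), (7, 10), (7, 11), (7, 12), (7, 13), (7, 15)]
Unfold 3 (reflect across v@8): 24 holes -> [(6, 0), (6, 2), (6, 3), (6, 4), (6, 5), (6, 7), (6, 8), (6, 10), (6, 11), (6, 12), (6, 13), (6, 15), (7, 0), (7, 2), (7, 3), (7, 4), (7, 5), (7, 7), (7, 8), (7, 10), (7, 11), (7, 12), (7, 13), (7, 15)]
Unfold 4 (reflect across h@6): 48 holes -> [(4, 0), (4, 2), (4, 3), (4, 4), (4, 5), (4, 7), (4, 8), (4, 10), (4, 11), (4, 12), (4, 13), (4, 15), (5, 0), (5, 2), (5, 3), (5, 4), (5, 5), (5, 7), (5, 8), (5, 10), (5, 11), (5, 12), (5, 13), (5, 15), (6, 0), (6, 2), (6, 3), (6, 4), (6, 5), (6, 7), (6, 8), (6, 10), (6, 11), (6, 12), (6, 13), (6, 15), (7, 0), (7, 2), (7, 3), (7, 4), (7, 5), (7, 7), (7, 8), (7, 10), (7, 11), (7, 12), (7, 13), (7, 15)]
Unfold 5 (reflect across h@4): 96 holes -> [(0, 0), (0, 2), (0, 3), (0, 4), (0, 5), (0, 7), (0, 8), (0, 10), (0, 11), (0, 12), (0, 13), (0, 15), (1, 0), (1, 2), (1, 3), (1, 4), (1, 5), (1, 7), (1, 8), (1, 10), (1, 11), (1, 12), (1, 13), (1, 15), (2, 0), (2, 2), (2, 3), (2, 4), (2, 5), (2, 7), (2, 8), (2, 10), (2, 11), (2, 12), (2, 13), (2, 15), (3, 0), (3, 2), (3, 3), (3, 4), (3, 5), (3, 7), (3, 8), (3, 10), (3, 11), (3, 12), (3, 13), (3, 15), (4, 0), (4, 2), (4, 3), (4, 4), (4, 5), (4, 7), (4, 8), (4, 10), (4, 11), (4, 12), (4, 13), (4, 15), (5, 0), (5, 2), (5, 3), (5, 4), (5, 5), (5, 7), (5, 8), (5, 10), (5, 11), (5, 12), (5, 13), (5, 15), (6, 0), (6, 2), (6, 3), (6, 4), (6, 5), (6, 7), (6, 8), (6, 10), (6, 11), (6, 12), (6, 13), (6, 15), (7, 0), (7, 2), (7, 3), (7, 4), (7, 5), (7, 7), (7, 8), (7, 10), (7, 11), (7, 12), (7, 13), (7, 15)]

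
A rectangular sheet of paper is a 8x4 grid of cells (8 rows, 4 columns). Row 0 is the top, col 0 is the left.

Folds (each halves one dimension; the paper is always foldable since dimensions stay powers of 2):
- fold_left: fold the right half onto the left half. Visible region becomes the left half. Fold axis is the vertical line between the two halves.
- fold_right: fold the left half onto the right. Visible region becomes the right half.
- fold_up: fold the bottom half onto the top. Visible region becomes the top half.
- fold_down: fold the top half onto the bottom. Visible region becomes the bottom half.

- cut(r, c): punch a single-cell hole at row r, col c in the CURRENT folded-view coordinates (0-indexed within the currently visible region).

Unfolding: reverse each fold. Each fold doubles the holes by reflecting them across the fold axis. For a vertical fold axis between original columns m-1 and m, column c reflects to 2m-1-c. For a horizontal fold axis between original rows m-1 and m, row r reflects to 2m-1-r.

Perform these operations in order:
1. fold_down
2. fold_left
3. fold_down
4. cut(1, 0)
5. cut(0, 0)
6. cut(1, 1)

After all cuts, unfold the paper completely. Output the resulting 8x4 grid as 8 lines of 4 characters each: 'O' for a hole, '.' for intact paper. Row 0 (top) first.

Answer: OOOO
O..O
O..O
OOOO
OOOO
O..O
O..O
OOOO

Derivation:
Op 1 fold_down: fold axis h@4; visible region now rows[4,8) x cols[0,4) = 4x4
Op 2 fold_left: fold axis v@2; visible region now rows[4,8) x cols[0,2) = 4x2
Op 3 fold_down: fold axis h@6; visible region now rows[6,8) x cols[0,2) = 2x2
Op 4 cut(1, 0): punch at orig (7,0); cuts so far [(7, 0)]; region rows[6,8) x cols[0,2) = 2x2
Op 5 cut(0, 0): punch at orig (6,0); cuts so far [(6, 0), (7, 0)]; region rows[6,8) x cols[0,2) = 2x2
Op 6 cut(1, 1): punch at orig (7,1); cuts so far [(6, 0), (7, 0), (7, 1)]; region rows[6,8) x cols[0,2) = 2x2
Unfold 1 (reflect across h@6): 6 holes -> [(4, 0), (4, 1), (5, 0), (6, 0), (7, 0), (7, 1)]
Unfold 2 (reflect across v@2): 12 holes -> [(4, 0), (4, 1), (4, 2), (4, 3), (5, 0), (5, 3), (6, 0), (6, 3), (7, 0), (7, 1), (7, 2), (7, 3)]
Unfold 3 (reflect across h@4): 24 holes -> [(0, 0), (0, 1), (0, 2), (0, 3), (1, 0), (1, 3), (2, 0), (2, 3), (3, 0), (3, 1), (3, 2), (3, 3), (4, 0), (4, 1), (4, 2), (4, 3), (5, 0), (5, 3), (6, 0), (6, 3), (7, 0), (7, 1), (7, 2), (7, 3)]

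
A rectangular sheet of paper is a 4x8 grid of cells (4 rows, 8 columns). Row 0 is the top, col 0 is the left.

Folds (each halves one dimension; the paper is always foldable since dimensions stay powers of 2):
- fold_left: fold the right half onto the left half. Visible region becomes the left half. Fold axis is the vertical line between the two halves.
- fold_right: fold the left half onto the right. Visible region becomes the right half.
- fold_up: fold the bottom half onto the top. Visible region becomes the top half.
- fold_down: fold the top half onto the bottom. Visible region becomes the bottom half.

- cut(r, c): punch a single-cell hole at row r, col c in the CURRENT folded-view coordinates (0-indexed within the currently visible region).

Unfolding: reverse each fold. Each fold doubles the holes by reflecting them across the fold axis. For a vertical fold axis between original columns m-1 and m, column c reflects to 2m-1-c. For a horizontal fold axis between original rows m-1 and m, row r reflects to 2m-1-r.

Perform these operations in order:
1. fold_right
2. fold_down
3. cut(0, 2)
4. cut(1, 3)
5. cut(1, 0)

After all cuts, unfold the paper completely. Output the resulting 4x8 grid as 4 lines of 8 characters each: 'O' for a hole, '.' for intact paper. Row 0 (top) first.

Answer: O..OO..O
.O....O.
.O....O.
O..OO..O

Derivation:
Op 1 fold_right: fold axis v@4; visible region now rows[0,4) x cols[4,8) = 4x4
Op 2 fold_down: fold axis h@2; visible region now rows[2,4) x cols[4,8) = 2x4
Op 3 cut(0, 2): punch at orig (2,6); cuts so far [(2, 6)]; region rows[2,4) x cols[4,8) = 2x4
Op 4 cut(1, 3): punch at orig (3,7); cuts so far [(2, 6), (3, 7)]; region rows[2,4) x cols[4,8) = 2x4
Op 5 cut(1, 0): punch at orig (3,4); cuts so far [(2, 6), (3, 4), (3, 7)]; region rows[2,4) x cols[4,8) = 2x4
Unfold 1 (reflect across h@2): 6 holes -> [(0, 4), (0, 7), (1, 6), (2, 6), (3, 4), (3, 7)]
Unfold 2 (reflect across v@4): 12 holes -> [(0, 0), (0, 3), (0, 4), (0, 7), (1, 1), (1, 6), (2, 1), (2, 6), (3, 0), (3, 3), (3, 4), (3, 7)]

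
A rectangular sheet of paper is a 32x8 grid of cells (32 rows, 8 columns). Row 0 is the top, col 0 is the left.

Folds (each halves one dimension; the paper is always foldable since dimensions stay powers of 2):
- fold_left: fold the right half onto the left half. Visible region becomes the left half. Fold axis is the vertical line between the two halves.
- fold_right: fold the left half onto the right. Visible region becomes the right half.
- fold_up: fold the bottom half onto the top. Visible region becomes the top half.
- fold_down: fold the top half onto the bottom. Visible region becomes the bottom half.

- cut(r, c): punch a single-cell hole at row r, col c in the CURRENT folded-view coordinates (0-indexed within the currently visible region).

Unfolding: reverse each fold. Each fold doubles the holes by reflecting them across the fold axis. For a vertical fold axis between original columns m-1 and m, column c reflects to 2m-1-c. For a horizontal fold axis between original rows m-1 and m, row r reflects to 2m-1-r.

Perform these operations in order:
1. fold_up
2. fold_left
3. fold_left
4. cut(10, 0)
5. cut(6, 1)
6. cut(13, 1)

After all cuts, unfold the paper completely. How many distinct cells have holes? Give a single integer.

Op 1 fold_up: fold axis h@16; visible region now rows[0,16) x cols[0,8) = 16x8
Op 2 fold_left: fold axis v@4; visible region now rows[0,16) x cols[0,4) = 16x4
Op 3 fold_left: fold axis v@2; visible region now rows[0,16) x cols[0,2) = 16x2
Op 4 cut(10, 0): punch at orig (10,0); cuts so far [(10, 0)]; region rows[0,16) x cols[0,2) = 16x2
Op 5 cut(6, 1): punch at orig (6,1); cuts so far [(6, 1), (10, 0)]; region rows[0,16) x cols[0,2) = 16x2
Op 6 cut(13, 1): punch at orig (13,1); cuts so far [(6, 1), (10, 0), (13, 1)]; region rows[0,16) x cols[0,2) = 16x2
Unfold 1 (reflect across v@2): 6 holes -> [(6, 1), (6, 2), (10, 0), (10, 3), (13, 1), (13, 2)]
Unfold 2 (reflect across v@4): 12 holes -> [(6, 1), (6, 2), (6, 5), (6, 6), (10, 0), (10, 3), (10, 4), (10, 7), (13, 1), (13, 2), (13, 5), (13, 6)]
Unfold 3 (reflect across h@16): 24 holes -> [(6, 1), (6, 2), (6, 5), (6, 6), (10, 0), (10, 3), (10, 4), (10, 7), (13, 1), (13, 2), (13, 5), (13, 6), (18, 1), (18, 2), (18, 5), (18, 6), (21, 0), (21, 3), (21, 4), (21, 7), (25, 1), (25, 2), (25, 5), (25, 6)]

Answer: 24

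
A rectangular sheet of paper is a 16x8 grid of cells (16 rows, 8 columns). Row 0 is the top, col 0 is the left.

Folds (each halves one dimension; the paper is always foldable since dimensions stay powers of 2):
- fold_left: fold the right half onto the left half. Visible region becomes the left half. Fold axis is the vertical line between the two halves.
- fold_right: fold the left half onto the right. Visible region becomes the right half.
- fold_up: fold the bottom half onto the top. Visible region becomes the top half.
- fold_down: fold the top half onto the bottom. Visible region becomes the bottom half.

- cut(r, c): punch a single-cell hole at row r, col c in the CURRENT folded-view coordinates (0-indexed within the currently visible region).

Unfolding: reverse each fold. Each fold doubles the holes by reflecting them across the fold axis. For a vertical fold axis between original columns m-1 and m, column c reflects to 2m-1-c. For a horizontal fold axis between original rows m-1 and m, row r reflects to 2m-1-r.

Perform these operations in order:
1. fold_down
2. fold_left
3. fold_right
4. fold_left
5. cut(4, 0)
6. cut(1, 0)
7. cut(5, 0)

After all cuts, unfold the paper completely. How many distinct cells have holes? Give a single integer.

Op 1 fold_down: fold axis h@8; visible region now rows[8,16) x cols[0,8) = 8x8
Op 2 fold_left: fold axis v@4; visible region now rows[8,16) x cols[0,4) = 8x4
Op 3 fold_right: fold axis v@2; visible region now rows[8,16) x cols[2,4) = 8x2
Op 4 fold_left: fold axis v@3; visible region now rows[8,16) x cols[2,3) = 8x1
Op 5 cut(4, 0): punch at orig (12,2); cuts so far [(12, 2)]; region rows[8,16) x cols[2,3) = 8x1
Op 6 cut(1, 0): punch at orig (9,2); cuts so far [(9, 2), (12, 2)]; region rows[8,16) x cols[2,3) = 8x1
Op 7 cut(5, 0): punch at orig (13,2); cuts so far [(9, 2), (12, 2), (13, 2)]; region rows[8,16) x cols[2,3) = 8x1
Unfold 1 (reflect across v@3): 6 holes -> [(9, 2), (9, 3), (12, 2), (12, 3), (13, 2), (13, 3)]
Unfold 2 (reflect across v@2): 12 holes -> [(9, 0), (9, 1), (9, 2), (9, 3), (12, 0), (12, 1), (12, 2), (12, 3), (13, 0), (13, 1), (13, 2), (13, 3)]
Unfold 3 (reflect across v@4): 24 holes -> [(9, 0), (9, 1), (9, 2), (9, 3), (9, 4), (9, 5), (9, 6), (9, 7), (12, 0), (12, 1), (12, 2), (12, 3), (12, 4), (12, 5), (12, 6), (12, 7), (13, 0), (13, 1), (13, 2), (13, 3), (13, 4), (13, 5), (13, 6), (13, 7)]
Unfold 4 (reflect across h@8): 48 holes -> [(2, 0), (2, 1), (2, 2), (2, 3), (2, 4), (2, 5), (2, 6), (2, 7), (3, 0), (3, 1), (3, 2), (3, 3), (3, 4), (3, 5), (3, 6), (3, 7), (6, 0), (6, 1), (6, 2), (6, 3), (6, 4), (6, 5), (6, 6), (6, 7), (9, 0), (9, 1), (9, 2), (9, 3), (9, 4), (9, 5), (9, 6), (9, 7), (12, 0), (12, 1), (12, 2), (12, 3), (12, 4), (12, 5), (12, 6), (12, 7), (13, 0), (13, 1), (13, 2), (13, 3), (13, 4), (13, 5), (13, 6), (13, 7)]

Answer: 48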